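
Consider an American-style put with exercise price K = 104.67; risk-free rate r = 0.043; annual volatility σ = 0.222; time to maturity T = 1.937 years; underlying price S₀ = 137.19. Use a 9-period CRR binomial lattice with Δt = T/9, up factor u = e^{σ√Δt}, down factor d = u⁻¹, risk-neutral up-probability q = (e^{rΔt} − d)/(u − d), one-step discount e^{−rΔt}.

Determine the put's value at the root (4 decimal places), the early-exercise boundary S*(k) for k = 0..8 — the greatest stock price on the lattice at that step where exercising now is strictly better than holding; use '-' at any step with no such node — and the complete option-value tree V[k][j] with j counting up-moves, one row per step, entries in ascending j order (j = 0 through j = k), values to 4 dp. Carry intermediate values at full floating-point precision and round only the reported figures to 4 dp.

price = 2.4347
boundary = - - - - - 81.9751 73.9526 81.9751 90.8678
tree:
2.4347
4.0126 1.0178
6.4705 1.8097 0.3031
10.1659 3.1660 0.5867 0.0460
15.4800 5.4295 1.1276 0.0966 0.0000
22.6949 9.0794 2.1485 0.2029 0.0000 0.0000
30.7174 14.6878 4.0511 0.4261 0.0000 0.0000 0.0000
37.9547 22.6949 7.5398 0.8947 0.0000 0.0000 0.0000 0.0000
44.4837 30.7174 13.8022 1.8787 0.0000 0.0000 0.0000 0.0000 0.0000
50.3738 37.9547 22.6949 3.9448 0.0000 0.0000 0.0000 0.0000 0.0000 0.0000

Δt=0.21522, u=1.10848, d=0.90214, q=0.51933, disc=e^(-rΔt)=0.99079
k=9 terminal: V=max(K-S,0) → 50.3738 37.9547 22.6949 3.9448 0.0000 0.0000 0.0000 0.0000 0.0000 0.0000
k=8: j=0 S=60.1863 intr=44.4837 cont=43.5195 V=44.4837[EX]; j=1 S=73.9526 intr=30.7174 cont=29.7532 V=30.7174[EX]; j=2 S=90.8678 intr=13.8022 cont=12.8380 V=13.8022[EX]; j=3 S=111.6519 intr=0.0000 cont=1.8787 V=1.8787[hold]; j=4 S=137.1900 intr=0.0000 cont=0.0000 V=0.0000[hold]; j=5 S=168.5694 intr=0.0000 cont=0.0000 V=0.0000[hold]; j=6 S=207.1262 intr=0.0000 cont=0.0000 V=0.0000[hold]; j=7 S=254.5021 intr=0.0000 cont=0.0000 V=0.0000[hold]; j=8 S=312.7142 intr=0.0000 cont=0.0000 V=0.0000[hold]  S*(8)=90.8678
k=7: j=0 S=66.7153 intr=37.9547 cont=36.9905 V=37.9547[EX]; j=1 S=81.9751 intr=22.6949 cont=21.7307 V=22.6949[EX]; j=2 S=100.7252 intr=3.9448 cont=7.5398 V=7.5398[hold]; j=3 S=123.7640 intr=0.0000 cont=0.8947 V=0.8947[hold]; j=4 S=152.0725 intr=0.0000 cont=0.0000 V=0.0000[hold]; j=5 S=186.8559 intr=0.0000 cont=0.0000 V=0.0000[hold]; j=6 S=229.5954 intr=0.0000 cont=0.0000 V=0.0000[hold]; j=7 S=282.1106 intr=0.0000 cont=0.0000 V=0.0000[hold]  S*(7)=81.9751
k=6: j=0 S=73.9526 intr=30.7174 cont=29.7532 V=30.7174[EX]; j=1 S=90.8678 intr=13.8022 cont=14.6878 V=14.6878[hold]; j=2 S=111.6519 intr=0.0000 cont=4.0511 V=4.0511[hold]; j=3 S=137.1900 intr=0.0000 cont=0.4261 V=0.4261[hold]; j=4 S=168.5694 intr=0.0000 cont=0.0000 V=0.0000[hold]; j=5 S=207.1262 intr=0.0000 cont=0.0000 V=0.0000[hold]; j=6 S=254.5021 intr=0.0000 cont=0.0000 V=0.0000[hold]  S*(6)=73.9526
k=5: j=0 S=81.9751 intr=22.6949 cont=22.1864 V=22.6949[EX]; j=1 S=100.7252 intr=3.9448 cont=9.0794 V=9.0794[hold]; j=2 S=123.7640 intr=0.0000 cont=2.1485 V=2.1485[hold]; j=3 S=152.0725 intr=0.0000 cont=0.2029 V=0.2029[hold]; j=4 S=186.8559 intr=0.0000 cont=0.0000 V=0.0000[hold]; j=5 S=229.5954 intr=0.0000 cont=0.0000 V=0.0000[hold]  S*(5)=81.9751
k=4: j=0 S=90.8678 intr=13.8022 cont=15.4800 V=15.4800[hold]; j=1 S=111.6519 intr=0.0000 cont=5.4295 V=5.4295[hold]; j=2 S=137.1900 intr=0.0000 cont=1.1276 V=1.1276[hold]; j=3 S=168.5694 intr=0.0000 cont=0.0966 V=0.0966[hold]; j=4 S=207.1262 intr=0.0000 cont=0.0000 V=0.0000[hold]  S*(4)=-
k=3: j=0 S=100.7252 intr=3.9448 cont=10.1659 V=10.1659[hold]; j=1 S=123.7640 intr=0.0000 cont=3.1660 V=3.1660[hold]; j=2 S=152.0725 intr=0.0000 cont=0.5867 V=0.5867[hold]; j=3 S=186.8559 intr=0.0000 cont=0.0460 V=0.0460[hold]  S*(3)=-
k=2: j=0 S=111.6519 intr=0.0000 cont=6.4705 V=6.4705[hold]; j=1 S=137.1900 intr=0.0000 cont=1.8097 V=1.8097[hold]; j=2 S=168.5694 intr=0.0000 cont=0.3031 V=0.3031[hold]  S*(2)=-
k=1: j=0 S=123.7640 intr=0.0000 cont=4.0126 V=4.0126[hold]; j=1 S=152.0725 intr=0.0000 cont=1.0178 V=1.0178[hold]  S*(1)=-
k=0: j=0 S=137.1900 intr=0.0000 cont=2.4347 V=2.4347[hold]  S*(0)=-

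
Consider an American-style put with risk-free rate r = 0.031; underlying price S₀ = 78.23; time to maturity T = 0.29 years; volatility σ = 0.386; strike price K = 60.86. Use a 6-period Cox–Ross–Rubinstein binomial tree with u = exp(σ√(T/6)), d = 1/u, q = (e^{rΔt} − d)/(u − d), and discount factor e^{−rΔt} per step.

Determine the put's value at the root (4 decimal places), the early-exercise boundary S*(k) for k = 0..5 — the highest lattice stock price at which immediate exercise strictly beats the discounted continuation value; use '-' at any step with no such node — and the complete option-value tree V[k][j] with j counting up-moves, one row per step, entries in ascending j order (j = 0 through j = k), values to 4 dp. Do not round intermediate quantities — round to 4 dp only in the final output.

price = 0.7785
boundary = - - - - - 51.1798
tree:
0.7785
1.3500 0.1804
2.3031 0.3527 0.0000
3.8457 0.6893 0.0000 0.0000
6.2347 1.3473 0.0000 0.0000 0.0000
9.6802 2.6334 0.0000 0.0000 0.0000 0.0000
13.8442 5.1474 0.0000 0.0000 0.0000 0.0000 0.0000

params: Δt=0.04833 u=1.08857 d=0.91864 q=0.48762 e^(-rΔt)=0.99850
t_6 payoffs: 13.8442 5.1474 0.0000 0.0000 0.0000 0.0000 0.0000
t_5: node(5,0) S=51.1798 payoff=9.6802 vs cont=9.5890 → 9.6802 [stop]  node(5,1) S=60.6469 payoff=0.2131 vs cont=2.6334 → 2.6334 [wait]  node(5,2) S=71.8652 payoff=0.0000 vs cont=0.0000 → 0.0000 [wait]  node(5,3) S=85.1585 payoff=0.0000 vs cont=0.0000 → 0.0000 [wait]  node(5,4) S=100.9109 payoff=0.0000 vs cont=0.0000 → 0.0000 [wait]  node(5,5) S=119.5770 payoff=0.0000 vs cont=0.0000 → 0.0000 [wait]  ⇒ S*(5)=51.1798
t_4: node(4,0) S=55.7126 payoff=5.1474 vs cont=6.2347 → 6.2347 [wait]  node(4,1) S=66.0182 payoff=0.0000 vs cont=1.3473 → 1.3473 [wait]  node(4,2) S=78.2300 payoff=0.0000 vs cont=0.0000 → 0.0000 [wait]  node(4,3) S=92.7007 payoff=0.0000 vs cont=0.0000 → 0.0000 [wait]  node(4,4) S=109.8482 payoff=0.0000 vs cont=0.0000 → 0.0000 [wait]  ⇒ S*(4)=-
t_3: node(3,0) S=60.6469 payoff=0.2131 vs cont=3.8457 → 3.8457 [wait]  node(3,1) S=71.8652 payoff=0.0000 vs cont=0.6893 → 0.6893 [wait]  node(3,2) S=85.1585 payoff=0.0000 vs cont=0.0000 → 0.0000 [wait]  node(3,3) S=100.9109 payoff=0.0000 vs cont=0.0000 → 0.0000 [wait]  ⇒ S*(3)=-
t_2: node(2,0) S=66.0182 payoff=0.0000 vs cont=2.3031 → 2.3031 [wait]  node(2,1) S=78.2300 payoff=0.0000 vs cont=0.3527 → 0.3527 [wait]  node(2,2) S=92.7007 payoff=0.0000 vs cont=0.0000 → 0.0000 [wait]  ⇒ S*(2)=-
t_1: node(1,0) S=71.8652 payoff=0.0000 vs cont=1.3500 → 1.3500 [wait]  node(1,1) S=85.1585 payoff=0.0000 vs cont=0.1804 → 0.1804 [wait]  ⇒ S*(1)=-
t_0: node(0,0) S=78.2300 payoff=0.0000 vs cont=0.7785 → 0.7785 [wait]  ⇒ S*(0)=-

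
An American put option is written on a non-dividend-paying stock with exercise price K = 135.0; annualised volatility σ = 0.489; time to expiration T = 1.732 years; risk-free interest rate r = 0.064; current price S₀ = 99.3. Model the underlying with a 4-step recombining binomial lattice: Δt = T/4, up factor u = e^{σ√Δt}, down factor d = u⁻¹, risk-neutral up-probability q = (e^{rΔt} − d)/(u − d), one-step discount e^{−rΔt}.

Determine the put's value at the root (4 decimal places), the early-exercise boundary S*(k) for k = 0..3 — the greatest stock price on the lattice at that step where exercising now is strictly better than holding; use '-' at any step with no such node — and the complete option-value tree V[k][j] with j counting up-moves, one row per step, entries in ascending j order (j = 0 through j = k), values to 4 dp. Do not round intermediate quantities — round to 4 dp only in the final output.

Δt=0.43300  u=1.37957  d=0.72486  q=0.46316  discount=0.97267
step 4 (expiry): payoffs max(K−S,0) = 107.5863 82.8255 35.7000 0.0000 0.0000
step 3: (k=3,j=0): S=37.8193, (K−S)⁺=97.1807, hold=93.4909 ⇒ V=97.1807 exercise | (k=3,j=1): S=71.9787, (K−S)⁺=63.0213, hold=59.3315 ⇒ V=63.0213 exercise | (k=3,j=2): S=136.9918, (K−S)⁺=0.0000, hold=18.6413 ⇒ V=18.6413 continue | (k=3,j=3): S=260.7264, (K−S)⁺=0.0000, hold=0.0000 ⇒ V=0.0000 continue  boundary S*=71.9787
step 2: (k=2,j=0): S=52.1745, (K−S)⁺=82.8255, hold=79.1357 ⇒ V=82.8255 exercise | (k=2,j=1): S=99.3000, (K−S)⁺=35.7000, hold=41.3055 ⇒ V=41.3055 continue | (k=2,j=2): S=188.9904, (K−S)⁺=0.0000, hold=9.7338 ⇒ V=9.7338 continue  boundary S*=52.1745
step 1: (k=1,j=0): S=71.9787, (K−S)⁺=63.0213, hold=61.8568 ⇒ V=63.0213 exercise | (k=1,j=1): S=136.9918, (K−S)⁺=0.0000, hold=25.9534 ⇒ V=25.9534 continue  boundary S*=71.9787
step 0: (k=0,j=0): S=99.3000, (K−S)⁺=35.7000, hold=44.5996 ⇒ V=44.5996 continue  boundary S*=-

price = 44.5996
boundary = - 71.9787 52.1745 71.9787
tree:
44.5996
63.0213 25.9534
82.8255 41.3055 9.7338
97.1807 63.0213 18.6413 0.0000
107.5863 82.8255 35.7000 0.0000 0.0000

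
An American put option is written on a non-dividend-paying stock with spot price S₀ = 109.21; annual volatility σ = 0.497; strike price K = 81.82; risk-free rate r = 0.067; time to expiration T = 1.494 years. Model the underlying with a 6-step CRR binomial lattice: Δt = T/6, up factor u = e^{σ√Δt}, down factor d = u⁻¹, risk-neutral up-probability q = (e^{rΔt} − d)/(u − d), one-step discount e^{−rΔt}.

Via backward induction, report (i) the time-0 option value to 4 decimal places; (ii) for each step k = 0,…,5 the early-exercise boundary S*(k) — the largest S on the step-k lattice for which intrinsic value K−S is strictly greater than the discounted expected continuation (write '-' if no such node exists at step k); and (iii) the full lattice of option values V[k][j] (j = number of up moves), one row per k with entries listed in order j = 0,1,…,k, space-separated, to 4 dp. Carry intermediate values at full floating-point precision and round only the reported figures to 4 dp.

price = 9.4488
boundary = - - - - 40.4984 51.8972
tree:
9.4488
14.3986 4.2461
21.3077 7.1796 1.1145
30.3869 11.9063 2.1458 0.0000
41.3216 19.2327 4.1314 0.0000 0.0000
50.2167 29.9228 7.9546 0.0000 0.0000 0.0000
57.1581 41.3216 15.3156 0.0000 0.0000 0.0000 0.0000

Δt=0.24900  u=1.28146  d=0.78036  q=0.47189  discount=0.98346
step 6 (expiry): payoffs max(K−S,0) = 57.1581 41.3216 15.3156 0.0000 0.0000 0.0000 0.0000
step 5: (k=5,j=0): S=31.6033, (K−S)⁺=50.2167, hold=48.8631 ⇒ V=50.2167 exercise | (k=5,j=1): S=51.8972, (K−S)⁺=29.9228, hold=28.5691 ⇒ V=29.9228 exercise | (k=5,j=2): S=85.2229, (K−S)⁺=0.0000, hold=7.9546 ⇒ V=7.9546 continue | (k=5,j=3): S=139.9486, (K−S)⁺=0.0000, hold=0.0000 ⇒ V=0.0000 continue | (k=5,j=4): S=229.8163, (K−S)⁺=0.0000, hold=0.0000 ⇒ V=0.0000 continue | (k=5,j=5): S=377.3923, (K−S)⁺=0.0000, hold=0.0000 ⇒ V=0.0000 continue  boundary S*=51.8972
step 4: (k=4,j=0): S=40.4984, (K−S)⁺=41.3216, hold=39.9679 ⇒ V=41.3216 exercise | (k=4,j=1): S=66.5044, (K−S)⁺=15.3156, hold=19.2327 ⇒ V=19.2327 continue | (k=4,j=2): S=109.2100, (K−S)⁺=0.0000, hold=4.1314 ⇒ V=4.1314 continue | (k=4,j=3): S=179.3390, (K−S)⁺=0.0000, hold=0.0000 ⇒ V=0.0000 continue | (k=4,j=4): S=294.5011, (K−S)⁺=0.0000, hold=0.0000 ⇒ V=0.0000 continue  boundary S*=40.4984
step 3: (k=3,j=0): S=51.8972, (K−S)⁺=29.9228, hold=30.3869 ⇒ V=30.3869 continue | (k=3,j=1): S=85.2229, (K−S)⁺=0.0000, hold=11.9063 ⇒ V=11.9063 continue | (k=3,j=2): S=139.9486, (K−S)⁺=0.0000, hold=2.1458 ⇒ V=2.1458 continue | (k=3,j=3): S=229.8163, (K−S)⁺=0.0000, hold=0.0000 ⇒ V=0.0000 continue  boundary S*=-
step 2: (k=2,j=0): S=66.5044, (K−S)⁺=15.3156, hold=21.3077 ⇒ V=21.3077 continue | (k=2,j=1): S=109.2100, (K−S)⁺=0.0000, hold=7.1796 ⇒ V=7.1796 continue | (k=2,j=2): S=179.3390, (K−S)⁺=0.0000, hold=1.1145 ⇒ V=1.1145 continue  boundary S*=-
step 1: (k=1,j=0): S=85.2229, (K−S)⁺=0.0000, hold=14.3986 ⇒ V=14.3986 continue | (k=1,j=1): S=139.9486, (K−S)⁺=0.0000, hold=4.2461 ⇒ V=4.2461 continue  boundary S*=-
step 0: (k=0,j=0): S=109.2100, (K−S)⁺=0.0000, hold=9.4488 ⇒ V=9.4488 continue  boundary S*=-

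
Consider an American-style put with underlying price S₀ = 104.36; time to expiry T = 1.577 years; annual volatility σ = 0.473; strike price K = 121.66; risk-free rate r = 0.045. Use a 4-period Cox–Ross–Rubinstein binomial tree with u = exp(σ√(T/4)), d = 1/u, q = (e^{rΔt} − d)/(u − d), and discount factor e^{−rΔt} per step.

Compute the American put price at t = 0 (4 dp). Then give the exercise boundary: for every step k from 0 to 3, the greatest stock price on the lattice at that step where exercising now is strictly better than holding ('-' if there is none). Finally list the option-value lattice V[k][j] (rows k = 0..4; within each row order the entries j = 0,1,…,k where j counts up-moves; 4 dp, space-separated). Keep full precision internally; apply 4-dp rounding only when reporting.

price = 32.5564
boundary = - - 57.6194 77.5446
tree:
32.5564
46.6435 17.0280
64.0406 27.7192 4.9414
78.8460 44.1154 9.2459 0.0000
89.8471 64.0406 17.3000 0.0000 0.0000

params: Δt=0.39425 u=1.34581 d=0.74305 q=0.45599 e^(-rΔt)=0.98242
t_4 payoffs: 89.8471 64.0406 17.3000 0.0000 0.0000
t_3: node(3,0) S=42.8140 payoff=78.8460 vs cont=76.7066 → 78.8460 [stop]  node(3,1) S=77.5446 payoff=44.1154 vs cont=41.9761 → 44.1154 [stop]  node(3,2) S=140.4484 payoff=0.0000 vs cont=9.2459 → 9.2459 [wait]  node(3,3) S=254.3795 payoff=0.0000 vs cont=0.0000 → 0.0000 [wait]  ⇒ S*(3)=77.5446
t_2: node(2,0) S=57.6194 payoff=64.0406 vs cont=61.9012 → 64.0406 [stop]  node(2,1) S=104.3600 payoff=17.3000 vs cont=27.7192 → 27.7192 [wait]  node(2,2) S=189.0164 payoff=0.0000 vs cont=4.9414 → 4.9414 [wait]  ⇒ S*(2)=57.6194
t_1: node(1,0) S=77.5446 payoff=44.1154 vs cont=46.6435 → 46.6435 [wait]  node(1,1) S=140.4484 payoff=0.0000 vs cont=17.0280 → 17.0280 [wait]  ⇒ S*(1)=-
t_0: node(0,0) S=104.3600 payoff=17.3000 vs cont=32.5564 → 32.5564 [wait]  ⇒ S*(0)=-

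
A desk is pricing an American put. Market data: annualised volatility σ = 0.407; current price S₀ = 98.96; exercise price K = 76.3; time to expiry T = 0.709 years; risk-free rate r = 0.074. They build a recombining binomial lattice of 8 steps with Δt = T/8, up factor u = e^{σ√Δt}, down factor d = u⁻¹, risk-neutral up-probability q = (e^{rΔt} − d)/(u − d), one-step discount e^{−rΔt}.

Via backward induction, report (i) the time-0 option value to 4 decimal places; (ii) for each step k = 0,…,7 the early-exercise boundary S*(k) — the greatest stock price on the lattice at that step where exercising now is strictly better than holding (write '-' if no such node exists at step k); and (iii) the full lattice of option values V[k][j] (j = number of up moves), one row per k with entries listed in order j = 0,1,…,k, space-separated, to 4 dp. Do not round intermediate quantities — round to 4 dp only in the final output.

price = 2.7537
boundary = - - - - - 53.9953 60.9504 53.9953
tree:
2.7537
4.4521 1.0701
7.0261 1.9043 0.2395
10.7611 3.3365 0.4791 0.0000
15.8713 5.7282 0.9584 0.0000 0.0000
22.3047 9.5661 1.9173 0.0000 0.0000 0.0000
28.4662 15.3496 3.8355 0.0000 0.0000 0.0000 0.0000
33.9245 22.3047 7.6729 0.0000 0.0000 0.0000 0.0000 0.0000
38.7600 28.4662 15.3496 0.0000 0.0000 0.0000 0.0000 0.0000 0.0000

Δt=0.08862  u=1.12881  d=0.88589  q=0.49683  discount=0.99346
step 8 (expiry): payoffs max(K−S,0) = 38.7600 28.4662 15.3496 0.0000 0.0000 0.0000 0.0000 0.0000 0.0000
step 7: (k=7,j=0): S=42.3755, (K−S)⁺=33.9245, hold=33.4258 ⇒ V=33.9245 exercise | (k=7,j=1): S=53.9953, (K−S)⁺=22.3047, hold=21.8059 ⇒ V=22.3047 exercise | (k=7,j=2): S=68.8014, (K−S)⁺=7.4986, hold=7.6729 ⇒ V=7.6729 continue | (k=7,j=3): S=87.6676, (K−S)⁺=0.0000, hold=0.0000 ⇒ V=0.0000 continue | (k=7,j=4): S=111.7070, (K−S)⁺=0.0000, hold=0.0000 ⇒ V=0.0000 continue | (k=7,j=5): S=142.3383, (K−S)⁺=0.0000, hold=0.0000 ⇒ V=0.0000 continue | (k=7,j=6): S=181.3691, (K−S)⁺=0.0000, hold=0.0000 ⇒ V=0.0000 continue | (k=7,j=7): S=231.1026, (K−S)⁺=0.0000, hold=0.0000 ⇒ V=0.0000 continue  boundary S*=53.9953
step 6: (k=6,j=0): S=47.8338, (K−S)⁺=28.4662, hold=27.9674 ⇒ V=28.4662 exercise | (k=6,j=1): S=60.9504, (K−S)⁺=15.3496, hold=14.9369 ⇒ V=15.3496 exercise | (k=6,j=2): S=77.6637, (K−S)⁺=0.0000, hold=3.8355 ⇒ V=3.8355 continue | (k=6,j=3): S=98.9600, (K−S)⁺=0.0000, hold=0.0000 ⇒ V=0.0000 continue | (k=6,j=4): S=126.0960, (K−S)⁺=0.0000, hold=0.0000 ⇒ V=0.0000 continue | (k=6,j=5): S=160.6729, (K−S)⁺=0.0000, hold=0.0000 ⇒ V=0.0000 continue | (k=6,j=6): S=204.7312, (K−S)⁺=0.0000, hold=0.0000 ⇒ V=0.0000 continue  boundary S*=60.9504
step 5: (k=5,j=0): S=53.9953, (K−S)⁺=22.3047, hold=21.8059 ⇒ V=22.3047 exercise | (k=5,j=1): S=68.8014, (K−S)⁺=7.4986, hold=9.5661 ⇒ V=9.5661 continue | (k=5,j=2): S=87.6676, (K−S)⁺=0.0000, hold=1.9173 ⇒ V=1.9173 continue | (k=5,j=3): S=111.7070, (K−S)⁺=0.0000, hold=0.0000 ⇒ V=0.0000 continue | (k=5,j=4): S=142.3383, (K−S)⁺=0.0000, hold=0.0000 ⇒ V=0.0000 continue | (k=5,j=5): S=181.3691, (K−S)⁺=0.0000, hold=0.0000 ⇒ V=0.0000 continue  boundary S*=53.9953
step 4: (k=4,j=0): S=60.9504, (K−S)⁺=15.3496, hold=15.8713 ⇒ V=15.8713 continue | (k=4,j=1): S=77.6637, (K−S)⁺=0.0000, hold=5.7282 ⇒ V=5.7282 continue | (k=4,j=2): S=98.9600, (K−S)⁺=0.0000, hold=0.9584 ⇒ V=0.9584 continue | (k=4,j=3): S=126.0960, (K−S)⁺=0.0000, hold=0.0000 ⇒ V=0.0000 continue | (k=4,j=4): S=160.6729, (K−S)⁺=0.0000, hold=0.0000 ⇒ V=0.0000 continue  boundary S*=-
step 3: (k=3,j=0): S=68.8014, (K−S)⁺=7.4986, hold=10.7611 ⇒ V=10.7611 continue | (k=3,j=1): S=87.6676, (K−S)⁺=0.0000, hold=3.3365 ⇒ V=3.3365 continue | (k=3,j=2): S=111.7070, (K−S)⁺=0.0000, hold=0.4791 ⇒ V=0.4791 continue | (k=3,j=3): S=142.3383, (K−S)⁺=0.0000, hold=0.0000 ⇒ V=0.0000 continue  boundary S*=-
step 2: (k=2,j=0): S=77.6637, (K−S)⁺=0.0000, hold=7.0261 ⇒ V=7.0261 continue | (k=2,j=1): S=98.9600, (K−S)⁺=0.0000, hold=1.9043 ⇒ V=1.9043 continue | (k=2,j=2): S=126.0960, (K−S)⁺=0.0000, hold=0.2395 ⇒ V=0.2395 continue  boundary S*=-
step 1: (k=1,j=0): S=87.6676, (K−S)⁺=0.0000, hold=4.4521 ⇒ V=4.4521 continue | (k=1,j=1): S=111.7070, (K−S)⁺=0.0000, hold=1.0701 ⇒ V=1.0701 continue  boundary S*=-
step 0: (k=0,j=0): S=98.9600, (K−S)⁺=0.0000, hold=2.7537 ⇒ V=2.7537 continue  boundary S*=-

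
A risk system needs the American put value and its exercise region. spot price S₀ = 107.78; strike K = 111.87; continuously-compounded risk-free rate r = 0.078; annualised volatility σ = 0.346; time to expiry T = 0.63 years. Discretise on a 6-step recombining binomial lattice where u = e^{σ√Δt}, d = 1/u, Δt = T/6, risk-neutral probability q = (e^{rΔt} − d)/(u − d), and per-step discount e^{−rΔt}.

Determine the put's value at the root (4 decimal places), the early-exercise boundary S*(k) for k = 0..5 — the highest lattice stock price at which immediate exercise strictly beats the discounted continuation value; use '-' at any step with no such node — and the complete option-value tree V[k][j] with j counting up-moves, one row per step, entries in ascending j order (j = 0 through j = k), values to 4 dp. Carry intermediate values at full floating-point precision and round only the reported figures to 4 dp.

params: Δt=0.10500 u=1.11864 d=0.89394 q=0.50860 e^(-rΔt)=0.99184
t_6 payoffs: 56.8668 43.0410 25.7399 4.0900 0.0000 0.0000 0.0000
t_5: node(5,0) S=61.5290 payoff=50.3410 vs cont=49.4286 → 50.3410 [stop]  node(5,1) S=76.9951 payoff=34.8749 vs cont=33.9624 → 34.8749 [stop]  node(5,2) S=96.3488 payoff=15.5212 vs cont=14.6087 → 15.5212 [stop]  node(5,3) S=120.5674 payoff=0.0000 vs cont=1.9934 → 1.9934 [wait]  node(5,4) S=150.8736 payoff=0.0000 vs cont=0.0000 → 0.0000 [wait]  node(5,5) S=188.7977 payoff=0.0000 vs cont=0.0000 → 0.0000 [wait]  ⇒ S*(5)=96.3488
t_4: node(4,0) S=68.8290 payoff=43.0410 vs cont=42.1285 → 43.0410 [stop]  node(4,1) S=86.1301 payoff=25.7399 vs cont=24.8275 → 25.7399 [stop]  node(4,2) S=107.7800 payoff=4.0900 vs cont=8.5705 → 8.5705 [wait]  node(4,3) S=134.8719 payoff=0.0000 vs cont=0.9716 → 0.9716 [wait]  node(4,4) S=168.7738 payoff=0.0000 vs cont=0.0000 → 0.0000 [wait]  ⇒ S*(4)=86.1301
t_3: node(3,0) S=76.9951 payoff=34.8749 vs cont=33.9624 → 34.8749 [stop]  node(3,1) S=96.3488 payoff=15.5212 vs cont=16.8689 → 16.8689 [wait]  node(3,2) S=120.5674 payoff=0.0000 vs cont=4.6673 → 4.6673 [wait]  node(3,3) S=150.8736 payoff=0.0000 vs cont=0.4735 → 0.4735 [wait]  ⇒ S*(3)=76.9951
t_2: node(2,0) S=86.1301 payoff=25.7399 vs cont=25.5073 → 25.7399 [stop]  node(2,1) S=107.7800 payoff=4.0900 vs cont=10.5762 → 10.5762 [wait]  node(2,2) S=134.8719 payoff=0.0000 vs cont=2.5137 → 2.5137 [wait]  ⇒ S*(2)=86.1301
t_1: node(1,0) S=96.3488 payoff=15.5212 vs cont=17.8807 → 17.8807 [wait]  node(1,1) S=120.5674 payoff=0.0000 vs cont=6.4228 → 6.4228 [wait]  ⇒ S*(1)=-
t_0: node(0,0) S=107.7800 payoff=4.0900 vs cont=11.9549 → 11.9549 [wait]  ⇒ S*(0)=-

price = 11.9549
boundary = - - 86.1301 76.9951 86.1301 96.3488
tree:
11.9549
17.8807 6.4228
25.7399 10.5762 2.5137
34.8749 16.8689 4.6673 0.4735
43.0410 25.7399 8.5705 0.9716 0.0000
50.3410 34.8749 15.5212 1.9934 0.0000 0.0000
56.8668 43.0410 25.7399 4.0900 0.0000 0.0000 0.0000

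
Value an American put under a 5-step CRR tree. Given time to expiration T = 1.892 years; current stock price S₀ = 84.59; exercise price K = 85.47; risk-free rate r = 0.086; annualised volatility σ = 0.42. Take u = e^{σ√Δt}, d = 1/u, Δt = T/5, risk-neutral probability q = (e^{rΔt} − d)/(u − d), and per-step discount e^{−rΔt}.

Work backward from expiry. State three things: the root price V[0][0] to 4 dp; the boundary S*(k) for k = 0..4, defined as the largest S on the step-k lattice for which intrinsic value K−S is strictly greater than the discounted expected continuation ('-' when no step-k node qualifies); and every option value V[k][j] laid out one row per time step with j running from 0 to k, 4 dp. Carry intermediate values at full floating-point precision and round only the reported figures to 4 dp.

price = 14.7684
boundary = - - 50.4557 38.9678 50.4557
tree:
14.7684
23.1651 7.3193
35.0143 12.8074 2.2960
46.5022 21.6956 4.7351 0.0000
55.3745 35.0143 9.7654 0.0000 0.0000
62.2267 46.5022 20.1397 0.0000 0.0000 0.0000

params: Δt=0.37840 u=1.29480 d=0.77232 q=0.49908 e^(-rΔt)=0.96798
t_5 payoffs: 62.2267 46.5022 20.1397 0.0000 0.0000 0.0000
t_4: node(4,0) S=30.0955 payoff=55.3745 vs cont=52.6378 → 55.3745 [stop]  node(4,1) S=50.4557 payoff=35.0143 vs cont=32.2776 → 35.0143 [stop]  node(4,2) S=84.5900 payoff=0.8800 vs cont=9.7654 → 9.7654 [wait]  node(4,3) S=141.8167 payoff=0.0000 vs cont=0.0000 → 0.0000 [wait]  node(4,4) S=237.7584 payoff=0.0000 vs cont=0.0000 → 0.0000 [wait]  ⇒ S*(4)=50.4557
t_3: node(3,0) S=38.9678 payoff=46.5022 vs cont=43.7655 → 46.5022 [stop]  node(3,1) S=65.3303 payoff=20.1397 vs cont=21.6956 → 21.6956 [wait]  node(3,2) S=109.5275 payoff=0.0000 vs cont=4.7351 → 4.7351 [wait]  node(3,3) S=183.6249 payoff=0.0000 vs cont=0.0000 → 0.0000 [wait]  ⇒ S*(3)=38.9678
t_2: node(2,0) S=50.4557 payoff=35.0143 vs cont=33.0293 → 35.0143 [stop]  node(2,1) S=84.5900 payoff=0.8800 vs cont=12.8074 → 12.8074 [wait]  node(2,2) S=141.8167 payoff=0.0000 vs cont=2.2960 → 2.2960 [wait]  ⇒ S*(2)=50.4557
t_1: node(1,0) S=65.3303 payoff=20.1397 vs cont=23.1651 → 23.1651 [wait]  node(1,1) S=109.5275 payoff=0.0000 vs cont=7.3193 → 7.3193 [wait]  ⇒ S*(1)=-
t_0: node(0,0) S=84.5900 payoff=0.8800 vs cont=14.7684 → 14.7684 [wait]  ⇒ S*(0)=-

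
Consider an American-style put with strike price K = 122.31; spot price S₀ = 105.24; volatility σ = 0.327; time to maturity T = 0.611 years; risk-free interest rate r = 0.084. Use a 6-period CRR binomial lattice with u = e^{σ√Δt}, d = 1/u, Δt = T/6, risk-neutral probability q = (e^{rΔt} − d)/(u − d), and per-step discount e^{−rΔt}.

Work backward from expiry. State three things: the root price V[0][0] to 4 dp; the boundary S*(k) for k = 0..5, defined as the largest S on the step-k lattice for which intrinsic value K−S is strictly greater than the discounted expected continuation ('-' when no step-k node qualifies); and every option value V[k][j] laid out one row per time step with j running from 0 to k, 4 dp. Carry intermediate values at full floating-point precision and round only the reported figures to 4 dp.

Δt=0.10183  u=1.10999  d=0.90091  q=0.51502  discount=0.99148
step 6 (expiry): payoffs max(K−S,0) = 66.0410 52.9824 36.8932 17.0700 0.0000 0.0000 0.0000
step 5: (k=5,j=0): S=62.4579, (K−S)⁺=59.8521, hold=58.8103 ⇒ V=59.8521 exercise | (k=5,j=1): S=76.9529, (K−S)⁺=45.3571, hold=44.3153 ⇒ V=45.3571 exercise | (k=5,j=2): S=94.8118, (K−S)⁺=27.4982, hold=26.4565 ⇒ V=27.4982 exercise | (k=5,j=3): S=116.8152, (K−S)⁺=5.4948, hold=8.2080 ⇒ V=8.2080 continue | (k=5,j=4): S=143.9252, (K−S)⁺=0.0000, hold=0.0000 ⇒ V=0.0000 continue | (k=5,j=5): S=177.3267, (K−S)⁺=0.0000, hold=0.0000 ⇒ V=0.0000 continue  boundary S*=94.8118
step 4: (k=4,j=0): S=69.3276, (K−S)⁺=52.9824, hold=51.9406 ⇒ V=52.9824 exercise | (k=4,j=1): S=85.4168, (K−S)⁺=36.8932, hold=35.8514 ⇒ V=36.8932 exercise | (k=4,j=2): S=105.2400, (K−S)⁺=17.0700, hold=17.4137 ⇒ V=17.4137 continue | (k=4,j=3): S=129.6636, (K−S)⁺=0.0000, hold=3.9468 ⇒ V=3.9468 continue | (k=4,j=4): S=159.7554, (K−S)⁺=0.0000, hold=0.0000 ⇒ V=0.0000 continue  boundary S*=85.4168
step 3: (k=3,j=0): S=76.9529, (K−S)⁺=45.3571, hold=44.3153 ⇒ V=45.3571 exercise | (k=3,j=1): S=94.8118, (K−S)⁺=27.4982, hold=26.6320 ⇒ V=27.4982 exercise | (k=3,j=2): S=116.8152, (K−S)⁺=5.4948, hold=10.3887 ⇒ V=10.3887 continue | (k=3,j=3): S=143.9252, (K−S)⁺=0.0000, hold=1.8978 ⇒ V=1.8978 continue  boundary S*=94.8118
step 2: (k=2,j=0): S=85.4168, (K−S)⁺=36.8932, hold=35.8514 ⇒ V=36.8932 exercise | (k=2,j=1): S=105.2400, (K−S)⁺=17.0700, hold=18.5272 ⇒ V=18.5272 continue | (k=2,j=2): S=129.6636, (K−S)⁺=0.0000, hold=5.9644 ⇒ V=5.9644 continue  boundary S*=85.4168
step 1: (k=1,j=0): S=94.8118, (K−S)⁺=27.4982, hold=27.2006 ⇒ V=27.4982 exercise | (k=1,j=1): S=116.8152, (K−S)⁺=5.4948, hold=11.9544 ⇒ V=11.9544 continue  boundary S*=94.8118
step 0: (k=0,j=0): S=105.2400, (K−S)⁺=17.0700, hold=19.3267 ⇒ V=19.3267 continue  boundary S*=-

price = 19.3267
boundary = - 94.8118 85.4168 94.8118 85.4168 94.8118
tree:
19.3267
27.4982 11.9544
36.8932 18.5272 5.9644
45.3571 27.4982 10.3887 1.8978
52.9824 36.8932 17.4137 3.9468 0.0000
59.8521 45.3571 27.4982 8.2080 0.0000 0.0000
66.0410 52.9824 36.8932 17.0700 0.0000 0.0000 0.0000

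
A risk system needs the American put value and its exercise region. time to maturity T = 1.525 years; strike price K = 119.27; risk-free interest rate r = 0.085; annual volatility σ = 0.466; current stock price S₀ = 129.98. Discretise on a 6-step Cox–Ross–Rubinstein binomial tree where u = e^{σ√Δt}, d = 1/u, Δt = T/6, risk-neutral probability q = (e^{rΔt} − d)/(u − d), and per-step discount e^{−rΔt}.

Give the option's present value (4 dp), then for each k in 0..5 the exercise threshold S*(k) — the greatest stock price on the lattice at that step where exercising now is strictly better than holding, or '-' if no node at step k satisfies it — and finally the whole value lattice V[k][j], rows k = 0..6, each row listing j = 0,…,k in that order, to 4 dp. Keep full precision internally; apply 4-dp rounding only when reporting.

params: Δt=0.25417 u=1.26482 d=0.79062 q=0.48759 e^(-rΔt)=0.97863
t_6 payoffs: 87.5236 68.4827 38.0214 0.0000 0.0000 0.0000 0.0000
t_5: node(5,0) S=40.1536 payoff=79.1164 vs cont=76.5673 → 79.1164 [stop]  node(5,1) S=64.2370 payoff=55.0330 vs cont=52.4839 → 55.0330 [stop]  node(5,2) S=102.7652 payoff=16.5048 vs cont=19.0662 → 19.0662 [wait]  node(5,3) S=164.4019 payoff=0.0000 vs cont=0.0000 → 0.0000 [wait]  node(5,4) S=263.0072 payoff=0.0000 vs cont=0.0000 → 0.0000 [wait]  node(5,5) S=420.7542 payoff=0.0000 vs cont=0.0000 → 0.0000 [wait]  ⇒ S*(5)=64.2370
t_4: node(4,0) S=50.7873 payoff=68.4827 vs cont=65.9336 → 68.4827 [stop]  node(4,1) S=81.2486 payoff=38.0214 vs cont=36.6945 → 38.0214 [stop]  node(4,2) S=129.9800 payoff=0.0000 vs cont=9.5609 → 9.5609 [wait]  node(4,3) S=207.9396 payoff=0.0000 vs cont=0.0000 → 0.0000 [wait]  node(4,4) S=332.6581 payoff=0.0000 vs cont=0.0000 → 0.0000 [wait]  ⇒ S*(4)=81.2486
t_3: node(3,0) S=64.2370 payoff=55.0330 vs cont=52.4839 → 55.0330 [stop]  node(3,1) S=102.7652 payoff=16.5048 vs cont=23.6283 → 23.6283 [wait]  node(3,2) S=164.4019 payoff=0.0000 vs cont=4.7944 → 4.7944 [wait]  node(3,3) S=263.0072 payoff=0.0000 vs cont=0.0000 → 0.0000 [wait]  ⇒ S*(3)=64.2370
t_2: node(2,0) S=81.2486 payoff=38.0214 vs cont=38.8715 → 38.8715 [wait]  node(2,1) S=129.9800 payoff=0.0000 vs cont=14.1364 → 14.1364 [wait]  node(2,2) S=207.9396 payoff=0.0000 vs cont=2.4042 → 2.4042 [wait]  ⇒ S*(2)=-
t_1: node(1,0) S=102.7652 payoff=16.5048 vs cont=26.2379 → 26.2379 [wait]  node(1,1) S=164.4019 payoff=0.0000 vs cont=8.2360 → 8.2360 [wait]  ⇒ S*(1)=-
t_0: node(0,0) S=129.9800 payoff=0.0000 vs cont=17.0872 → 17.0872 [wait]  ⇒ S*(0)=-

price = 17.0872
boundary = - - - 64.2370 81.2486 64.2370
tree:
17.0872
26.2379 8.2360
38.8715 14.1364 2.4042
55.0330 23.6283 4.7944 0.0000
68.4827 38.0214 9.5609 0.0000 0.0000
79.1164 55.0330 19.0662 0.0000 0.0000 0.0000
87.5236 68.4827 38.0214 0.0000 0.0000 0.0000 0.0000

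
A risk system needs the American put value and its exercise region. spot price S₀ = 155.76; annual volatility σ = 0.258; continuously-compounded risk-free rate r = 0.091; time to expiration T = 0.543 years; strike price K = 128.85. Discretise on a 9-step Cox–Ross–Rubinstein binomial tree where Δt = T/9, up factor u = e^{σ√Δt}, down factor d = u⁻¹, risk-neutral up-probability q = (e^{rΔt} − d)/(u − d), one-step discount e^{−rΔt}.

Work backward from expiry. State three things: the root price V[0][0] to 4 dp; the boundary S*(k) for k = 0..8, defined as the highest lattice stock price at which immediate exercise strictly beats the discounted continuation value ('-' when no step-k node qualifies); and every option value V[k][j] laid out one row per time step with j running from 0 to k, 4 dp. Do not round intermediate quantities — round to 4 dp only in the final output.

price = 1.2635
boundary = - - - - - 113.4606 106.4935 113.4606 120.8836
tree:
1.2635
2.1989 0.4389
3.7462 0.8363 0.0877
6.2173 1.5725 0.1859 0.0006
9.9869 2.9067 0.3941 0.0013 0.0000
15.3894 5.2532 0.8357 0.0028 0.0000 0.0000
22.3565 9.2019 1.7720 0.0060 0.0000 0.0000 0.0000
28.8959 15.3894 3.7572 0.0128 0.0000 0.0000 0.0000 0.0000
35.0336 22.3565 7.9664 0.0272 0.0000 0.0000 0.0000 0.0000 0.0000
40.7945 28.8959 15.3894 0.0578 0.0000 0.0000 0.0000 0.0000 0.0000 0.0000

Δt=0.06033, u=1.06542, d=0.93859, q=0.52757, disc=e^(-rΔt)=0.99452
k=9 terminal: V=max(K-S,0) → 40.7945 28.8959 15.3894 0.0578 0.0000 0.0000 0.0000 0.0000 0.0000 0.0000
k=8: j=0 S=93.8164 intr=35.0336 cont=34.3281 V=35.0336[EX]; j=1 S=106.4935 intr=22.3565 cont=21.6511 V=22.3565[EX]; j=2 S=120.8836 intr=7.9664 cont=7.2609 V=7.9664[EX]; j=3 S=137.2182 intr=0.0000 cont=0.0272 V=0.0272[hold]; j=4 S=155.7600 intr=0.0000 cont=0.0000 V=0.0000[hold]; j=5 S=176.8073 intr=0.0000 cont=0.0000 V=0.0000[hold]; j=6 S=200.6987 intr=0.0000 cont=0.0000 V=0.0000[hold]; j=7 S=227.8185 intr=0.0000 cont=0.0000 V=0.0000[hold]; j=8 S=258.6028 intr=0.0000 cont=0.0000 V=0.0000[hold]  S*(8)=120.8836
k=7: j=0 S=99.9541 intr=28.8959 cont=28.1904 V=28.8959[EX]; j=1 S=113.4606 intr=15.3894 cont=14.6839 V=15.3894[EX]; j=2 S=128.7922 intr=0.0578 cont=3.7572 V=3.7572[hold]; j=3 S=146.1954 intr=0.0000 cont=0.0128 V=0.0128[hold]; j=4 S=165.9503 intr=0.0000 cont=0.0000 V=0.0000[hold]; j=5 S=188.3746 intr=0.0000 cont=0.0000 V=0.0000[hold]; j=6 S=213.8291 intr=0.0000 cont=0.0000 V=0.0000[hold]; j=7 S=242.7231 intr=0.0000 cont=0.0000 V=0.0000[hold]  S*(7)=113.4606
k=6: j=0 S=106.4935 intr=22.3565 cont=21.6511 V=22.3565[EX]; j=1 S=120.8836 intr=7.9664 cont=9.2019 V=9.2019[hold]; j=2 S=137.2182 intr=0.0000 cont=1.7720 V=1.7720[hold]; j=3 S=155.7600 intr=0.0000 cont=0.0060 V=0.0060[hold]; j=4 S=176.8073 intr=0.0000 cont=0.0000 V=0.0000[hold]; j=5 S=200.6987 intr=0.0000 cont=0.0000 V=0.0000[hold]; j=6 S=227.8185 intr=0.0000 cont=0.0000 V=0.0000[hold]  S*(6)=106.4935
k=5: j=0 S=113.4606 intr=15.3894 cont=15.3322 V=15.3894[EX]; j=1 S=128.7922 intr=0.0578 cont=5.2532 V=5.2532[hold]; j=2 S=146.1954 intr=0.0000 cont=0.8357 V=0.8357[hold]; j=3 S=165.9503 intr=0.0000 cont=0.0028 V=0.0028[hold]; j=4 S=188.3746 intr=0.0000 cont=0.0000 V=0.0000[hold]; j=5 S=213.8291 intr=0.0000 cont=0.0000 V=0.0000[hold]  S*(5)=113.4606
k=4: j=0 S=120.8836 intr=7.9664 cont=9.9869 V=9.9869[hold]; j=1 S=137.2182 intr=0.0000 cont=2.9067 V=2.9067[hold]; j=2 S=155.7600 intr=0.0000 cont=0.3941 V=0.3941[hold]; j=3 S=176.8073 intr=0.0000 cont=0.0013 V=0.0013[hold]; j=4 S=200.6987 intr=0.0000 cont=0.0000 V=0.0000[hold]  S*(4)=-
k=3: j=0 S=128.7922 intr=0.0578 cont=6.2173 V=6.2173[hold]; j=1 S=146.1954 intr=0.0000 cont=1.5725 V=1.5725[hold]; j=2 S=165.9503 intr=0.0000 cont=0.1859 V=0.1859[hold]; j=3 S=188.3746 intr=0.0000 cont=0.0006 V=0.0006[hold]  S*(3)=-
k=2: j=0 S=137.2182 intr=0.0000 cont=3.7462 V=3.7462[hold]; j=1 S=155.7600 intr=0.0000 cont=0.8363 V=0.8363[hold]; j=2 S=176.8073 intr=0.0000 cont=0.0877 V=0.0877[hold]  S*(2)=-
k=1: j=0 S=146.1954 intr=0.0000 cont=2.1989 V=2.1989[hold]; j=1 S=165.9503 intr=0.0000 cont=0.4389 V=0.4389[hold]  S*(1)=-
k=0: j=0 S=155.7600 intr=0.0000 cont=1.2635 V=1.2635[hold]  S*(0)=-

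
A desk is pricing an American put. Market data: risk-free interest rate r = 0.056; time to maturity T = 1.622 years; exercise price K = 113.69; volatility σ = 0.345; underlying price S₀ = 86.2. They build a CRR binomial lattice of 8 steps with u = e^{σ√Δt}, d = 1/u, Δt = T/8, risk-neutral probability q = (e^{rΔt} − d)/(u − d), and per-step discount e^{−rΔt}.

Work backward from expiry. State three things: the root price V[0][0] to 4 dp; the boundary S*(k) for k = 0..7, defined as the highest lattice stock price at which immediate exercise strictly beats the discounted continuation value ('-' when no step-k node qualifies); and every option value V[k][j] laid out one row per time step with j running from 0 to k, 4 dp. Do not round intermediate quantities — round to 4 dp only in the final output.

price = 29.9006
boundary = - 73.7975 63.1794 73.7975 63.1794 73.7975 86.2000 73.7975
tree:
29.9006
39.8925 20.5080
50.5106 29.1335 12.2782
59.6009 39.8925 18.9496 5.8308
67.3833 50.5106 28.1659 10.0882 1.6703
74.0459 59.6009 39.8925 16.9838 3.3643 0.0000
79.7500 67.3833 50.5106 27.4900 6.7762 0.0000 0.0000
84.6333 74.0459 59.6009 39.8925 13.6484 0.0000 0.0000 0.0000
88.8140 79.7500 67.3833 50.5106 27.4900 0.0000 0.0000 0.0000 0.0000

params: Δt=0.20275 u=1.16806 d=0.85612 q=0.49785 e^(-rΔt)=0.98871
t_8 payoffs: 88.8140 79.7500 67.3833 50.5106 27.4900 0.0000 0.0000 0.0000 0.0000
t_7: node(7,0) S=29.0567 payoff=84.6333 vs cont=83.3498 → 84.6333 [stop]  node(7,1) S=39.6441 payoff=74.0459 vs cont=72.7624 → 74.0459 [stop]  node(7,2) S=54.0891 payoff=59.6009 vs cont=58.3174 → 59.6009 [stop]  node(7,3) S=73.7975 payoff=39.8925 vs cont=38.6090 → 39.8925 [stop]  node(7,4) S=100.6869 payoff=13.0031 vs cont=13.6484 → 13.6484 [wait]  node(7,5) S=137.3741 payoff=0.0000 vs cont=0.0000 → 0.0000 [wait]  node(7,6) S=187.4288 payoff=0.0000 vs cont=0.0000 → 0.0000 [wait]  node(7,7) S=255.7220 payoff=0.0000 vs cont=0.0000 → 0.0000 [wait]  ⇒ S*(7)=73.7975
t_6: node(6,0) S=33.9400 payoff=79.7500 vs cont=78.4664 → 79.7500 [stop]  node(6,1) S=46.3067 payoff=67.3833 vs cont=66.0998 → 67.3833 [stop]  node(6,2) S=63.1794 payoff=50.5106 vs cont=49.2270 → 50.5106 [stop]  node(6,3) S=86.2000 payoff=27.4900 vs cont=26.5241 → 27.4900 [stop]  node(6,4) S=117.6086 payoff=0.0000 vs cont=6.7762 → 6.7762 [wait]  node(6,5) S=160.4614 payoff=0.0000 vs cont=0.0000 → 0.0000 [wait]  node(6,6) S=218.9285 payoff=0.0000 vs cont=0.0000 → 0.0000 [wait]  ⇒ S*(6)=86.2000
t_5: node(5,0) S=39.6441 payoff=74.0459 vs cont=72.7624 → 74.0459 [stop]  node(5,1) S=54.0891 payoff=59.6009 vs cont=58.3174 → 59.6009 [stop]  node(5,2) S=73.7975 payoff=39.8925 vs cont=38.6090 → 39.8925 [stop]  node(5,3) S=100.6869 payoff=13.0031 vs cont=16.9838 → 16.9838 [wait]  node(5,4) S=137.3741 payoff=0.0000 vs cont=3.3643 → 3.3643 [wait]  node(5,5) S=187.4288 payoff=0.0000 vs cont=0.0000 → 0.0000 [wait]  ⇒ S*(5)=73.7975
t_4: node(4,0) S=46.3067 payoff=67.3833 vs cont=66.0998 → 67.3833 [stop]  node(4,1) S=63.1794 payoff=50.5106 vs cont=49.2270 → 50.5106 [stop]  node(4,2) S=86.2000 payoff=27.4900 vs cont=28.1659 → 28.1659 [wait]  node(4,3) S=117.6086 payoff=0.0000 vs cont=10.0882 → 10.0882 [wait]  node(4,4) S=160.4614 payoff=0.0000 vs cont=1.6703 → 1.6703 [wait]  ⇒ S*(4)=63.1794
t_3: node(3,0) S=54.0891 payoff=59.6009 vs cont=58.3174 → 59.6009 [stop]  node(3,1) S=73.7975 payoff=39.8925 vs cont=38.9417 → 39.8925 [stop]  node(3,2) S=100.6869 payoff=13.0031 vs cont=18.9496 → 18.9496 [wait]  node(3,3) S=137.3741 payoff=0.0000 vs cont=5.8308 → 5.8308 [wait]  ⇒ S*(3)=73.7975
t_2: node(2,0) S=63.1794 payoff=50.5106 vs cont=49.2270 → 50.5106 [stop]  node(2,1) S=86.2000 payoff=27.4900 vs cont=29.1335 → 29.1335 [wait]  node(2,2) S=117.6086 payoff=0.0000 vs cont=12.2782 → 12.2782 [wait]  ⇒ S*(2)=63.1794
t_1: node(1,0) S=73.7975 payoff=39.8925 vs cont=39.4180 → 39.8925 [stop]  node(1,1) S=100.6869 payoff=13.0031 vs cont=20.5080 → 20.5080 [wait]  ⇒ S*(1)=73.7975
t_0: node(0,0) S=86.2000 payoff=27.4900 vs cont=29.9006 → 29.9006 [wait]  ⇒ S*(0)=-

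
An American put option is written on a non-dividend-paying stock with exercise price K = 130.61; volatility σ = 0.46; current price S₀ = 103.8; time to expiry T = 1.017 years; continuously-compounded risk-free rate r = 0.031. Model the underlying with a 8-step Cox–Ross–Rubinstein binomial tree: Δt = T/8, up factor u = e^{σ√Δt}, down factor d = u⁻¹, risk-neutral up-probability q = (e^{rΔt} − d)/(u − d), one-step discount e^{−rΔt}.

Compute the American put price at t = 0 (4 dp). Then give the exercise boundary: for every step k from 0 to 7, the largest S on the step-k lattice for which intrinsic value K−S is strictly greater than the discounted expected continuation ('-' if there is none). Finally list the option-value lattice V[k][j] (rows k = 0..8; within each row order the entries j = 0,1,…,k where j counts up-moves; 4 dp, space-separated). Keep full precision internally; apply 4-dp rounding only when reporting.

price = 35.5142
boundary = - - - 63.4614 74.7720 63.4614 74.7720 88.0984
tree:
35.5142
45.3524 24.7655
56.1131 33.6504 14.9969
67.1486 44.1926 22.0956 7.1520
76.7482 55.8380 31.4874 11.7355 2.0655
84.8957 67.1486 43.0370 18.7833 3.9206 0.0000
91.8108 76.7482 55.8380 29.0247 7.4416 0.0000 0.0000
97.6799 84.8957 67.1486 42.5116 14.1248 0.0000 0.0000 0.0000
102.6611 91.8108 76.7482 55.8380 26.8100 0.0000 0.0000 0.0000 0.0000

params: Δt=0.12712 u=1.17823 d=0.84873 q=0.47107 e^(-rΔt)=0.99607
t_8 payoffs: 102.6611 91.8108 76.7482 55.8380 26.8100 0.0000 0.0000 0.0000 0.0000
t_7: node(7,0) S=32.9301 payoff=97.6799 vs cont=97.1662 → 97.6799 [stop]  node(7,1) S=45.7143 payoff=84.8957 vs cont=84.3820 → 84.8957 [stop]  node(7,2) S=63.4614 payoff=67.1486 vs cont=66.6348 → 67.1486 [stop]  node(7,3) S=88.0984 payoff=42.5116 vs cont=41.9979 → 42.5116 [stop]  node(7,4) S=122.3000 payoff=8.3100 vs cont=14.1248 → 14.1248 [wait]  node(7,5) S=169.7793 payoff=0.0000 vs cont=0.0000 → 0.0000 [wait]  node(7,6) S=235.6910 payoff=0.0000 vs cont=0.0000 → 0.0000 [wait]  node(7,7) S=327.1909 payoff=0.0000 vs cont=0.0000 → 0.0000 [wait]  ⇒ S*(7)=88.0984
t_6: node(6,0) S=38.7992 payoff=91.8108 vs cont=91.2971 → 91.8108 [stop]  node(6,1) S=53.8618 payoff=76.7482 vs cont=76.2345 → 76.7482 [stop]  node(6,2) S=74.7720 payoff=55.8380 vs cont=55.3243 → 55.8380 [stop]  node(6,3) S=103.8000 payoff=26.8100 vs cont=29.0247 → 29.0247 [wait]  node(6,4) S=144.0972 payoff=0.0000 vs cont=7.4416 → 7.4416 [wait]  node(6,5) S=200.0386 payoff=0.0000 vs cont=0.0000 → 0.0000 [wait]  node(6,6) S=277.6976 payoff=0.0000 vs cont=0.0000 → 0.0000 [wait]  ⇒ S*(6)=74.7720
t_5: node(5,0) S=45.7143 payoff=84.8957 vs cont=84.3820 → 84.8957 [stop]  node(5,1) S=63.4614 payoff=67.1486 vs cont=66.6348 → 67.1486 [stop]  node(5,2) S=88.0984 payoff=42.5116 vs cont=43.0370 → 43.0370 [wait]  node(5,3) S=122.3000 payoff=8.3100 vs cont=18.7833 → 18.7833 [wait]  node(5,4) S=169.7793 payoff=0.0000 vs cont=3.9206 → 3.9206 [wait]  node(5,5) S=235.6910 payoff=0.0000 vs cont=0.0000 → 0.0000 [wait]  ⇒ S*(5)=63.4614
t_4: node(4,0) S=53.8618 payoff=76.7482 vs cont=76.2345 → 76.7482 [stop]  node(4,1) S=74.7720 payoff=55.8380 vs cont=55.5708 → 55.8380 [stop]  node(4,2) S=103.8000 payoff=26.8100 vs cont=31.4874 → 31.4874 [wait]  node(4,3) S=144.0972 payoff=0.0000 vs cont=11.7355 → 11.7355 [wait]  node(4,4) S=200.0386 payoff=0.0000 vs cont=2.0655 → 2.0655 [wait]  ⇒ S*(4)=74.7720
t_3: node(3,0) S=63.4614 payoff=67.1486 vs cont=66.6348 → 67.1486 [stop]  node(3,1) S=88.0984 payoff=42.5116 vs cont=44.1926 → 44.1926 [wait]  node(3,2) S=122.3000 payoff=8.3100 vs cont=22.0956 → 22.0956 [wait]  node(3,3) S=169.7793 payoff=0.0000 vs cont=7.1520 → 7.1520 [wait]  ⇒ S*(3)=63.4614
t_2: node(2,0) S=74.7720 payoff=55.8380 vs cont=56.1131 → 56.1131 [wait]  node(2,1) S=103.8000 payoff=26.8100 vs cont=33.6504 → 33.6504 [wait]  node(2,2) S=144.0972 payoff=0.0000 vs cont=14.9969 → 14.9969 [wait]  ⇒ S*(2)=-
t_1: node(1,0) S=88.0984 payoff=42.5116 vs cont=45.3524 → 45.3524 [wait]  node(1,1) S=122.3000 payoff=8.3100 vs cont=24.7655 → 24.7655 [wait]  ⇒ S*(1)=-
t_0: node(0,0) S=103.8000 payoff=26.8100 vs cont=35.5142 → 35.5142 [wait]  ⇒ S*(0)=-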